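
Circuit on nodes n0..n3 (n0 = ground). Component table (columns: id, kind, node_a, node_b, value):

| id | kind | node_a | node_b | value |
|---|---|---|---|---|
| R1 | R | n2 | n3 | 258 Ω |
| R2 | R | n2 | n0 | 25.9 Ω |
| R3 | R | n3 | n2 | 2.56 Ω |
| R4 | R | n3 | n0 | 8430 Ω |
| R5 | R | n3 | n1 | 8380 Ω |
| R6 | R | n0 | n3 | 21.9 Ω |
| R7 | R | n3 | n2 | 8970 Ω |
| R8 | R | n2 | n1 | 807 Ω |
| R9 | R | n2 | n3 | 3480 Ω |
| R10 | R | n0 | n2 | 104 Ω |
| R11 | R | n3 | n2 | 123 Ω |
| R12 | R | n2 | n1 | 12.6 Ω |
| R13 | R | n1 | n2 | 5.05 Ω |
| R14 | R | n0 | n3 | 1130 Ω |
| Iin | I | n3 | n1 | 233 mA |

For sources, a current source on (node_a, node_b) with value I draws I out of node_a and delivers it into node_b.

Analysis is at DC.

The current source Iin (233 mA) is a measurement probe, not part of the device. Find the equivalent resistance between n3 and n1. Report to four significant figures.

MNA unknowns: 3 node voltages V₁..V_3
R1: Y=0.003876 on G[2,3]
R2: Y=0.03861 on G[2,0]
R3: Y=0.3906 on G[3,2]
R4: Y=0.0001186 on G[3,0]
R5: Y=0.0001193 on G[3,1]
R6: Y=0.04566 on G[0,3]
R7: Y=0.0001115 on G[3,2]
R8: Y=0.001239 on G[2,1]
R9: Y=0.0002874 on G[2,3]
R10: Y=0.009615 on G[0,2]
R11: Y=0.008130 on G[3,2]
R12: Y=0.07937 on G[2,1]
R13: Y=0.1980 on G[1,2]
R14: Y=0.0008850 on G[0,3]
Iin: z[3]−=0.233, z[1]+=0.233
solve → V1=1.104, V2=0.2683, V3=-0.2773

R_eq = 5.928 Ω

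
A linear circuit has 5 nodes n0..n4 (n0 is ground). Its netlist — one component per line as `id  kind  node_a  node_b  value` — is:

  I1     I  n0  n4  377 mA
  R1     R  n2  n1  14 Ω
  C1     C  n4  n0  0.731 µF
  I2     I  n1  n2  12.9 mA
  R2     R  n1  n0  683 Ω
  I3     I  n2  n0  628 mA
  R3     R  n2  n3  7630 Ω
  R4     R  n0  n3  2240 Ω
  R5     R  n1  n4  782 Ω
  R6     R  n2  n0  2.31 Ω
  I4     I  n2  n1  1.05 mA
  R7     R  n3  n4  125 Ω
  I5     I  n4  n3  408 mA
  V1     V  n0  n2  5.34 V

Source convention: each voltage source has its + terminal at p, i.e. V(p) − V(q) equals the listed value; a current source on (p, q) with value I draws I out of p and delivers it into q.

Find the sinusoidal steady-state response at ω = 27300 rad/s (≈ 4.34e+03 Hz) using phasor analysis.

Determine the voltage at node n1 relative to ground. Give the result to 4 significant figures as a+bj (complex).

Apply KCL at each of the 4 non-ground nodes and solve the resulting linear system.
Node n1: branches {R1, I2, R2, R5, I4} → V_1 = -5.276-0.2932j
Node n2: branches {R1, I2, I3, R3, R6, I4, V1} → V_2 = -5.340+0.000j
Node n3: branches {R3, R4, R7, I5} → V_3 = 48.91-15.86j
Node n4: branches {I1, C1, R5, R7, I5} → V_4 = 1.530-17.00j
Source currents: i(V1)=-1.707+0.02302j

-5.276-0.2932j V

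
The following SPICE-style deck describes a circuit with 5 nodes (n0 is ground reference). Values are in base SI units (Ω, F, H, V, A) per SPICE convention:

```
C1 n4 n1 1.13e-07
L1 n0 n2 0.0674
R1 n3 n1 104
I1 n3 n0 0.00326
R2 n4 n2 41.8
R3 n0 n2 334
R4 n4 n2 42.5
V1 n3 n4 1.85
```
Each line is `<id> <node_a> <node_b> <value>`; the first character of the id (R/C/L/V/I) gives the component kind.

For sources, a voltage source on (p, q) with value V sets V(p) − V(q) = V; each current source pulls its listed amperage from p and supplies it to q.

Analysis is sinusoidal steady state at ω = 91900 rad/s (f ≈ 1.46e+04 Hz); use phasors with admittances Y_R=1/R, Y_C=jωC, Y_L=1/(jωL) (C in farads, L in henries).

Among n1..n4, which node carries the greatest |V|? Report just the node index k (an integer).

Element admittances at ω=91900 rad/s:
  Y(C1) = 0.000+0.01038j S between n4,n1
  Y(L1) = 0.000-0.0001614j S between n0,n2
  Y(R1) = 0.009615+0.000j S between n3,n1
  I1: injects 0.00326 A into n0 (from n3)
  Y(R2) = 0.02392+0.000j S between n4,n2
  Y(R3) = 0.002994+0.000j S between n0,n2
  Y(R4) = 0.02353+0.000j S between n4,n2
  V1: constraint V(n3)−V(n4) = 1.85
Assemble and solve the 5×5 MNA system:
  V(n1)=-0.3004-0.9808j  V(n2)=-1.086-0.05854j  V(n3)=0.6956-0.05854j  V(n4)=-1.154-0.05854j
  i(V1)=-0.01284-0.008868j

4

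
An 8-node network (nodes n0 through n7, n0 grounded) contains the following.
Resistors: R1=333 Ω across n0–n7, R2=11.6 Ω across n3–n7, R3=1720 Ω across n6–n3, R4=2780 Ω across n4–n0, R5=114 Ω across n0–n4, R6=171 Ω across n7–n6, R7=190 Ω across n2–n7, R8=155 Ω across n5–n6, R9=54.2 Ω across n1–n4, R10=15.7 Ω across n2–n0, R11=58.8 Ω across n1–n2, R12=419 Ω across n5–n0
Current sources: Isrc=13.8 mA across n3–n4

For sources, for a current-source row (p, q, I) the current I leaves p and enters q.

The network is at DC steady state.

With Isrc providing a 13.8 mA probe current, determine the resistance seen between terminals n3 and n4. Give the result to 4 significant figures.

R_eq = 170.7 Ω

MNA unknowns: 7 node voltages V₁..V_7
R1: Y=0.003003 on G[0,7]
R2: Y=0.08621 on G[3,7]
R3: Y=0.0005814 on G[6,3]
R4: Y=0.0003597 on G[4,0]
R5: Y=0.008772 on G[0,4]
R6: Y=0.005848 on G[7,6]
R7: Y=0.005263 on G[2,7]
R8: Y=0.006452 on G[5,6]
R9: Y=0.01845 on G[1,4]
R10: Y=0.06369 on G[2,0]
R11: Y=0.01701 on G[1,2]
R12: Y=0.002387 on G[5,0]
Isrc: z[3]−=0.0138, z[4]+=0.0138
solve → V1=0.3917, V2=-0.01041, V3=-1.593, V4=0.7623, V5=-0.8327, V6=-1.141, V7=-1.436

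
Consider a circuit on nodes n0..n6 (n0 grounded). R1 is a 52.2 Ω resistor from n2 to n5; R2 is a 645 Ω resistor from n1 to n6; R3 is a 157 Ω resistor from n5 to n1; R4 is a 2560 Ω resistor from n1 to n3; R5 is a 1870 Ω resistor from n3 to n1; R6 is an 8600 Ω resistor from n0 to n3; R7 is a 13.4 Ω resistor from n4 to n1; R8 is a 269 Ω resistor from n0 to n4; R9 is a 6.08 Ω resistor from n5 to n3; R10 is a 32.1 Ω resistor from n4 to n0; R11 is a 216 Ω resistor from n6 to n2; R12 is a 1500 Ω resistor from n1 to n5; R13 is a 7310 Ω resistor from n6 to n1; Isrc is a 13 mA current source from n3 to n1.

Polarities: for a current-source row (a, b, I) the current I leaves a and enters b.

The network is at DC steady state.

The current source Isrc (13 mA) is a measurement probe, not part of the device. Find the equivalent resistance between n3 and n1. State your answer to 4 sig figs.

Element admittances at DC:
  Y(R1) = 0.01916 S between n2,n5
  Y(R2) = 0.001550 S between n1,n6
  Y(R3) = 0.006369 S between n5,n1
  Y(R4) = 0.0003906 S between n1,n3
  Y(R5) = 0.0005348 S between n3,n1
  Y(R6) = 0.0001163 S between n0,n3
  Y(R7) = 0.07463 S between n4,n1
  Y(R8) = 0.003717 S between n0,n4
  Y(R9) = 0.1645 S between n5,n3
  Y(R10) = 0.03115 S between n4,n0
  Y(R11) = 0.004630 S between n6,n2
  Y(R12) = 0.0006667 S between n1,n5
  Y(R13) = 0.0001368 S between n6,n1
  Isrc: injects 0.013 A into n1 (from n3)
Assemble and solve the 6×6 MNA system:
  V(n1)=0.007152  V(n2)=-1.307  V(n3)=-1.462  V(n4)=0.004875  V(n5)=-1.392  V(n6)=-0.9562

R_eq = 113.0 Ω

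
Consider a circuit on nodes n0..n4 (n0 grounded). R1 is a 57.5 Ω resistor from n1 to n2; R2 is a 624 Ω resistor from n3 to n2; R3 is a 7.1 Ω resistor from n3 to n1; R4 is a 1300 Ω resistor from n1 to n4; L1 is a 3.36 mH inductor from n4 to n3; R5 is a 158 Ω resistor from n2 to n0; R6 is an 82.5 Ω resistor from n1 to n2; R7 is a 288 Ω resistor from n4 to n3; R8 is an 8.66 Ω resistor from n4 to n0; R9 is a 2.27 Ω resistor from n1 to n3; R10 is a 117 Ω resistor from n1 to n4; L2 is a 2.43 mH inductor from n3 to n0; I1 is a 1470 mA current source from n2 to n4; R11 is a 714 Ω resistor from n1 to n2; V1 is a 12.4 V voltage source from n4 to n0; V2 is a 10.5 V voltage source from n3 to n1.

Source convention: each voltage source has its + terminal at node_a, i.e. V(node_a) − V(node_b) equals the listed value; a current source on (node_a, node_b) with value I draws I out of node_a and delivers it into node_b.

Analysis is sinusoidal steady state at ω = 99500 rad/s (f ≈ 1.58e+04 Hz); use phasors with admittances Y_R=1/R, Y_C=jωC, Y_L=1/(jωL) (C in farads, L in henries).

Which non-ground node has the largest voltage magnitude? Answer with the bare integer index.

MNA unknowns: 4 node voltages V₁..V_4 plus 2 source currents (V1, V2)
R1: Y=0.01739+0.000j on G[1,2]
R2: Y=0.001603+0.000j on G[3,2]
R3: Y=0.1408+0.000j on G[3,1]
R4: Y=0.0007692+0.000j on G[1,4]
L1: Y=0.000-0.002991j on G[4,3]
R5: Y=0.006329+0.000j on G[2,0]
R6: Y=0.01212+0.000j on G[1,2]
R7: Y=0.003472+0.000j on G[4,3]
R8: Y=0.1155+0.000j on G[4,0]
R9: Y=0.4405+0.000j on G[1,3]
R10: Y=0.008547+0.000j on G[1,4]
L2: Y=0.000-0.004136j on G[3,0]
I1: z[2]−=1.47, z[4]+=1.47
R11: Y=0.001401+0.000j on G[1,2]
V1: row V4−V0=12.4, i_V1 at 4,0
V2: row V3−V1=10.5, i_V2 at 3,1
solve → V1=-53.89-19.15j, V2=-82.52-16.03j, V3=-43.39-19.15j, V4=12.40+0.000j
aux → i_V1=-0.8304-0.07800j, i_V2=-5.837-0.2748j

2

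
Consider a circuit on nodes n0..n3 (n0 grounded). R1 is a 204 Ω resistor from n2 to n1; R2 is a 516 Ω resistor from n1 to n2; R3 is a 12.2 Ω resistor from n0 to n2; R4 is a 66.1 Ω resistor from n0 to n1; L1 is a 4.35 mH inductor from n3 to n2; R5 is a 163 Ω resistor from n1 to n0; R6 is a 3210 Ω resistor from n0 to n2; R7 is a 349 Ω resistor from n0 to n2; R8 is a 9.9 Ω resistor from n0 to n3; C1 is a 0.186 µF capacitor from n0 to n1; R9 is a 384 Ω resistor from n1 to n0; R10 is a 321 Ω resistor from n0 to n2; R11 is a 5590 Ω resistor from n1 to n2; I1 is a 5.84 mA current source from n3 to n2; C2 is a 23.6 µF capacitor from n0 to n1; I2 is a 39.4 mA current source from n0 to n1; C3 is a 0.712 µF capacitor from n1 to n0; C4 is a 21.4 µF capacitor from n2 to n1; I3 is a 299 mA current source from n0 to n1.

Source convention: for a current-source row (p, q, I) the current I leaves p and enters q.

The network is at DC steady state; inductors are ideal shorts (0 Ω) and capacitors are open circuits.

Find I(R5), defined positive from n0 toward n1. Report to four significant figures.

Element admittances at DC:
  Y(R1) = 0.004902 S between n2,n1
  Y(R2) = 0.001938 S between n1,n2
  Y(R3) = 0.08197 S between n0,n2
  Y(R4) = 0.01513 S between n0,n1
  L1: short n3↔n2 (DC inductor)
  Y(R5) = 0.006135 S between n1,n0
  Y(R6) = 0.0003115 S between n0,n2
  Y(R7) = 0.002865 S between n0,n2
  Y(R8) = 0.1010 S between n0,n3
  Y(C1) = 0.000 S between n0,n1
  Y(R9) = 0.002604 S between n1,n0
  Y(R10) = 0.003115 S between n0,n2
  Y(R11) = 0.0001789 S between n1,n2
  I1: injects 0.00584 A into n2 (from n3)
  Y(C2) = 0.000 S between n0,n1
  I2: injects 0.0394 A into n1 (from n0)
  Y(C3) = 0.000 S between n1,n0
  Y(C4) = 0.000 S between n2,n1
  I3: injects 0.299 A into n1 (from n0)
Assemble and solve the 4×4 MNA system:
  V(n1)=11.05  V(n2)=0.3950  V(n3)=0.3950
  i(L1)=-0.04574

-0.06777 A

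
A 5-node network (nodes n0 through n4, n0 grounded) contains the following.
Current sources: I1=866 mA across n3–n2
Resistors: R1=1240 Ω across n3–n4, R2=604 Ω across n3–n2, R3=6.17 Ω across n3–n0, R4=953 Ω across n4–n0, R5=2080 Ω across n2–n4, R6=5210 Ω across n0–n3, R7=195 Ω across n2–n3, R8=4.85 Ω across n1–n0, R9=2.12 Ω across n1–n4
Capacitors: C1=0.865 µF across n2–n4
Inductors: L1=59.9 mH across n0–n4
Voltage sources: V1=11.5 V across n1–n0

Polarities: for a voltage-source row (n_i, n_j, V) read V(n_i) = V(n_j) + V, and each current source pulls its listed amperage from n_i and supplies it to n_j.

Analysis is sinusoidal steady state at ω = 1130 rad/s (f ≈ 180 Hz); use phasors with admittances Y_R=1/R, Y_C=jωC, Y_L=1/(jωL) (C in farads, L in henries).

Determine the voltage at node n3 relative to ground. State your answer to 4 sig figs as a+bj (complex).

-0.3472-0.5874j V

MNA unknowns: 4 node voltages V₁..V_4 plus 1 source current (V1)
I1: z[3]−=0.866, z[2]+=0.866
R1: Y=0.0008065+0.000j on G[3,4]
R2: Y=0.001656+0.000j on G[3,2]
R3: Y=0.1621+0.000j on G[3,0]
R4: Y=0.001049+0.000j on G[4,0]
R5: Y=0.0004808+0.000j on G[2,4]
R6: Y=0.0001919+0.000j on G[0,3]
C1: Y=0.000+0.0009774j on G[2,4]
R7: Y=0.005128+0.000j on G[2,3]
L1: Y=0.000-0.01477j on G[0,4]
R8: Y=0.2062+0.000j on G[1,0]
R9: Y=0.4717+0.000j on G[1,4]
V1: row V1−V0=11.5, i_V1 at 1,0
solve → V1=11.50+0.000j, V2=117.6-14.77j, V3=-0.3472-0.5874j, V4=11.58+0.5634j
aux → i_V1=-2.335+0.2657j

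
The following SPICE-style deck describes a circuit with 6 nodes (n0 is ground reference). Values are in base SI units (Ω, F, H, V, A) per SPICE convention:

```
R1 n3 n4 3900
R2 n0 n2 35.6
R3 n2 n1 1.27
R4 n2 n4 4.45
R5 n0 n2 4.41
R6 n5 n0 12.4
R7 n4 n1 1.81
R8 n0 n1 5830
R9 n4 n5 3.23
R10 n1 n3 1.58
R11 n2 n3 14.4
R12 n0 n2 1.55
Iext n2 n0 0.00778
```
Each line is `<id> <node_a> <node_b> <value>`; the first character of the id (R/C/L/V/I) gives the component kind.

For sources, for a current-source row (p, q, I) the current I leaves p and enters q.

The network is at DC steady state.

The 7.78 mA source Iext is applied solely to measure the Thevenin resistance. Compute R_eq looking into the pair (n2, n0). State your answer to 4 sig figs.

MNA unknowns: 5 node voltages V₁..V_5
R1: Y=0.0002564 on G[3,4]
R2: Y=0.02809 on G[0,2]
R3: Y=0.7874 on G[2,1]
R4: Y=0.2247 on G[2,4]
R5: Y=0.2268 on G[0,2]
R6: Y=0.08065 on G[5,0]
R7: Y=0.5525 on G[4,1]
R8: Y=0.0001715 on G[0,1]
R9: Y=0.3096 on G[4,5]
R10: Y=0.6329 on G[1,3]
R11: Y=0.06944 on G[2,3]
R12: Y=0.6452 on G[0,2]
Iext: z[2]−=0.00778, z[0]+=0.00778
solve → V1=-0.007795, V2=-0.008125, V3=-0.007827, V4=-0.007290, V5=-0.005784

R_eq = 1.044 Ω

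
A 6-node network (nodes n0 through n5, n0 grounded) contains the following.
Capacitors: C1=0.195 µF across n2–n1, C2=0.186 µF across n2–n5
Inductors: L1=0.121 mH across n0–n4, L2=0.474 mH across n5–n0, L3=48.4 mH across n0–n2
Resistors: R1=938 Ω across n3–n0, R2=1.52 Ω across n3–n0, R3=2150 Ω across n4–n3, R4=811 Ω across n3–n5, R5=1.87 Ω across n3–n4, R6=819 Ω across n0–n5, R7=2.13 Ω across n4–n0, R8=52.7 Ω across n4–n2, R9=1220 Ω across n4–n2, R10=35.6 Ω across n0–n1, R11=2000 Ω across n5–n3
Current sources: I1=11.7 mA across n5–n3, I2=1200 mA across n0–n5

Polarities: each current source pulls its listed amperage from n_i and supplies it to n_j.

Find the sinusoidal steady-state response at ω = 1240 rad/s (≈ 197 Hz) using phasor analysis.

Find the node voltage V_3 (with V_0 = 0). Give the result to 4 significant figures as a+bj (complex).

0.009794+0.001356j V

Element admittances at ω=1240 rad/s:
  Y(C1) = 0.000+0.0002418j S between n2,n1
  Y(L1) = 0.000-6.665j S between n0,n4
  Y(L2) = 0.000-1.701j S between n5,n0
  Y(R1) = 0.001066+0.000j S between n3,n0
  Y(R2) = 0.6579+0.000j S between n3,n0
  Y(R3) = 0.0004651+0.000j S between n4,n3
  Y(R4) = 0.001233+0.000j S between n3,n5
  I1: injects 0.0117 A into n3 (from n5)
  Y(L3) = 0.000-0.01666j S between n0,n2
  Y(R5) = 0.5348+0.000j S between n3,n4
  Y(R6) = 0.001221+0.000j S between n0,n5
  Y(R7) = 0.4695+0.000j S between n4,n0
  Y(R8) = 0.01898+0.000j S between n4,n2
  Y(R9) = 0.0008197+0.000j S between n4,n2
  Y(C2) = 0.000+0.0002306j S between n2,n5
  Y(R10) = 0.02809+0.000j S between n0,n1
  Y(R11) = 0.0005000+0.000j S between n5,n3
  I2: injects 1.2 A into n5 (from n0)
Assemble and solve the 5×5 MNA system:
  V(n1)=2.982e-05-4.543e-05j  V(n2)=-0.005248-0.003510j  V(n3)=0.009794+0.001356j  V(n4)=1.957e-05+0.0007679j  V(n5)=0.001212+0.6985j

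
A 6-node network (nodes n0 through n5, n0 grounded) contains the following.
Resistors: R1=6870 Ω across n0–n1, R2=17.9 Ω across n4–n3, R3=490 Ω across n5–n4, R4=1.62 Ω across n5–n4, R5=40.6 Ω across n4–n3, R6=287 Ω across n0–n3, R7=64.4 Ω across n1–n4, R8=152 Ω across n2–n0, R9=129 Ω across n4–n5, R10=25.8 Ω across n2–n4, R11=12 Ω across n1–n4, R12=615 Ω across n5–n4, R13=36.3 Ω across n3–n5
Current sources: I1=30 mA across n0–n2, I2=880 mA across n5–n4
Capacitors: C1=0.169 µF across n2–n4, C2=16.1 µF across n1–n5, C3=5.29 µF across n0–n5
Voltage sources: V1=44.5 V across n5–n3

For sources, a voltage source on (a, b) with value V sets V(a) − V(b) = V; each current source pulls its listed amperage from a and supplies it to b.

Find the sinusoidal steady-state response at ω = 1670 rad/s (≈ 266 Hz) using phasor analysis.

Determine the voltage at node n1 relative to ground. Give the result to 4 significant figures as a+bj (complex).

7.888-9.827j V

Apply KCL at each of the 5 non-ground nodes and solve the resulting linear system.
Node n1: branches {R1, R7, C2, R11} → V_1 = 7.888-9.827j
Node n2: branches {I1, R8, R10, C1} → V_2 = 7.150-9.220j
Node n3: branches {R2, R5, R6, R13, V1} → V_3 = -33.13-11.01j
Node n4: branches {R2, R3, R4, R5, R7, R9, R10, C1, R11, R12, I2} → V_4 = 7.579-10.79j
Node n5: branches {R3, R4, R9, C2, C3, R12, R13, I2, V1} → V_5 = 11.37-11.01j
Source currents: i(V1)=-4.618-0.05603j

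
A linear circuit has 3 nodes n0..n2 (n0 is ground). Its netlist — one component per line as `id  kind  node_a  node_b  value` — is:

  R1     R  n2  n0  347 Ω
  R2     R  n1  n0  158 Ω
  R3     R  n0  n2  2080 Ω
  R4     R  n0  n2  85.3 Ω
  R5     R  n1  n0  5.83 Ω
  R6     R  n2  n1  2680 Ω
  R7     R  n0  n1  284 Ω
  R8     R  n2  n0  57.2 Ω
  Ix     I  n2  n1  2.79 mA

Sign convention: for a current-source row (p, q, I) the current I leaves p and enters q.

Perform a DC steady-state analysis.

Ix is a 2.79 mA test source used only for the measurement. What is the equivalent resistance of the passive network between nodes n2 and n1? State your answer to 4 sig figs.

Apply KCL at each of the 2 non-ground nodes and solve the resulting linear system.
Node n1: branches {R2, R5, R6, R7, Ix} → V_1 = 0.01518
Node n2: branches {R1, R3, R4, R6, R8, Ix} → V_2 = -0.08452

R_eq = 35.74 Ω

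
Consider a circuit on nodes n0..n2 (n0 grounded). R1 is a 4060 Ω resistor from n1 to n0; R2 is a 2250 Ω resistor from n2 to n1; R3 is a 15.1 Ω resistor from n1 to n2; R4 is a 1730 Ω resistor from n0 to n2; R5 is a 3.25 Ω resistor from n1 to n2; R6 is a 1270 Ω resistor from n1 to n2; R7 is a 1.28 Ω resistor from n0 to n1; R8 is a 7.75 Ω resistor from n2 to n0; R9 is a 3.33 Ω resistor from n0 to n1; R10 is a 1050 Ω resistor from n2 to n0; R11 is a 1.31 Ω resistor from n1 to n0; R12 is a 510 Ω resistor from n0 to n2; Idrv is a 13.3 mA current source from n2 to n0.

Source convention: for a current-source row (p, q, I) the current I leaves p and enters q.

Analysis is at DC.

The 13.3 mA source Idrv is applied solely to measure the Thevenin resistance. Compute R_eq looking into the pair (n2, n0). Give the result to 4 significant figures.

Apply KCL at each of the 2 non-ground nodes and solve the resulting linear system.
Node n1: branches {R1, R2, R3, R5, R6, R7, R9, R11} → V_1 = -0.005058
Node n2: branches {R2, R3, R4, R5, R6, R8, R10, R12, Idrv} → V_2 = -0.02994

R_eq = 2.251 Ω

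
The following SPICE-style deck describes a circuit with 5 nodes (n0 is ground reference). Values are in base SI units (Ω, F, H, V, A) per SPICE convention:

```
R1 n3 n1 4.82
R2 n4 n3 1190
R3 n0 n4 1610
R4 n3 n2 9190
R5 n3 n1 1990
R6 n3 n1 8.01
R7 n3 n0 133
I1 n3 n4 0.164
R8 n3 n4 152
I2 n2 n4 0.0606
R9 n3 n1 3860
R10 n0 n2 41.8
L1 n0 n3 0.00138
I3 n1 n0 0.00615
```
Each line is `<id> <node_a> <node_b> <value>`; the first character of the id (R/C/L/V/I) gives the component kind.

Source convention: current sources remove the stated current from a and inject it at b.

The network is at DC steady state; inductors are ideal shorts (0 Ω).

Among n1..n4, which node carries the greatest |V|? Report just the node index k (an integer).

4

Apply KCL at each of the 4 non-ground nodes and solve the resulting linear system.
Node n1: branches {R1, R5, R6, R9, I3} → V_1 = -0.01846
Node n2: branches {R4, I2, R10} → V_2 = -2.522
Node n3: branches {R1, R2, R4, R5, R6, R7, I1, R8, R9, L1} → V_3 = 0.000
Node n4: branches {R2, R3, I1, R8, I2} → V_4 = 27.93
Source currents: i(L1)=-0.03683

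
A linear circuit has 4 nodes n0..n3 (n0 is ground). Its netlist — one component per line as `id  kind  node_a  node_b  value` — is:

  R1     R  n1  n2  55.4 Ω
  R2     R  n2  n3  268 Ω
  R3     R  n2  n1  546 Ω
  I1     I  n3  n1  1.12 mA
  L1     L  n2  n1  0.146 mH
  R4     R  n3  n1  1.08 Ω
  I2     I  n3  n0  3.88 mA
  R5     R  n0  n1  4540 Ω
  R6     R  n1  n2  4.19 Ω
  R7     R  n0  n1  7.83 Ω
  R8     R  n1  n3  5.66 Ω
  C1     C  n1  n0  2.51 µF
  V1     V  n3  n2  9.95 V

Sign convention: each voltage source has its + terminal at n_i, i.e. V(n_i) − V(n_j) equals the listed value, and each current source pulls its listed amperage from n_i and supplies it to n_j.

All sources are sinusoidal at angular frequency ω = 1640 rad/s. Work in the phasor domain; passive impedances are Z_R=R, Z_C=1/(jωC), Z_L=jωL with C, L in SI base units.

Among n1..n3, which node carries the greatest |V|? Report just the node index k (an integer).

3

Element admittances at ω=1640 rad/s:
  Y(R1) = 0.01805+0.000j S between n1,n2
  Y(R2) = 0.003731+0.000j S between n2,n3
  Y(R3) = 0.001832+0.000j S between n2,n1
  I1: injects 0.00112 A into n1 (from n3)
  Y(L1) = 0.000-4.176j S between n2,n1
  Y(R4) = 0.9259+0.000j S between n3,n1
  I2: injects 0.00388 A into n0 (from n3)
  Y(R5) = 0.0002203+0.000j S between n0,n1
  Y(R6) = 0.2387+0.000j S between n1,n2
  Y(R7) = 0.1277+0.000j S between n0,n1
  Y(R8) = 0.1767+0.000j S between n1,n3
  Y(C1) = 0.000+0.004116j S between n1,n0
  V1: constraint V(n3)−V(n2) = 9.95
Assemble and solve the 4×4 MNA system:
  V(n1)=-0.03030+0.0009748j  V(n2)=-0.8046-2.375j  V(n3)=9.145-2.375j
  i(V1)=-10.16+2.619j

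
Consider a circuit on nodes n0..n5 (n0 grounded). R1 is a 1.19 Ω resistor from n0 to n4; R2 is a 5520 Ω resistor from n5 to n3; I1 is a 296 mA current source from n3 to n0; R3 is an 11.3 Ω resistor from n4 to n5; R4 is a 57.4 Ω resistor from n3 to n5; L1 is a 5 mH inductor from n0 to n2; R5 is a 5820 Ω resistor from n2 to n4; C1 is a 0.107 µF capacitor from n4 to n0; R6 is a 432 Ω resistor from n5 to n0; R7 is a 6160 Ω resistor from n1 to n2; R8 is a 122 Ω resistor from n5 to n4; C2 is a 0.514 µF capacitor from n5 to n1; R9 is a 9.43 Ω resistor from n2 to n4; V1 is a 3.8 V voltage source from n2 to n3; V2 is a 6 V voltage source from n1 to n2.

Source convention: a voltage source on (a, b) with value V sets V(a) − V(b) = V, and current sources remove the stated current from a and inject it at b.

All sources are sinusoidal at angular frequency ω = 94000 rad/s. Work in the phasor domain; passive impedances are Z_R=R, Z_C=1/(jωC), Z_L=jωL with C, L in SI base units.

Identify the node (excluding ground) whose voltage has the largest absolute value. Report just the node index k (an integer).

3

MNA unknowns: 5 node voltages V₁..V_5 plus 2 source currents (V1, V2)
R1: Y=0.8403+0.000j on G[0,4]
R2: Y=0.0001812+0.000j on G[5,3]
I1: z[3]−=0.296, z[0]+=0.296
R3: Y=0.08850+0.000j on G[4,5]
R4: Y=0.01742+0.000j on G[3,5]
L1: Y=0.000-0.002128j on G[0,2]
R5: Y=0.0001718+0.000j on G[2,4]
C1: Y=0.000+0.01006j on G[4,0]
R6: Y=0.002315+0.000j on G[5,0]
R7: Y=0.0001623+0.000j on G[1,2]
R8: Y=0.008197+0.000j on G[5,4]
C2: Y=0.000+0.04832j on G[5,1]
R9: Y=0.1060+0.000j on G[2,4]
V1: row V2−V3=3.8, i_V1 at 2,3
V2: row V1−V2=6, i_V2 at 1,2
solve → V1=2.907-1.167j, V2=-3.093-1.167j, V3=-6.893-1.167j, V4=-0.3484-0.006890j, V5=-0.3602+1.172j
aux → i_V1=0.1810-0.04117j, i_V2=-0.1140-0.1579j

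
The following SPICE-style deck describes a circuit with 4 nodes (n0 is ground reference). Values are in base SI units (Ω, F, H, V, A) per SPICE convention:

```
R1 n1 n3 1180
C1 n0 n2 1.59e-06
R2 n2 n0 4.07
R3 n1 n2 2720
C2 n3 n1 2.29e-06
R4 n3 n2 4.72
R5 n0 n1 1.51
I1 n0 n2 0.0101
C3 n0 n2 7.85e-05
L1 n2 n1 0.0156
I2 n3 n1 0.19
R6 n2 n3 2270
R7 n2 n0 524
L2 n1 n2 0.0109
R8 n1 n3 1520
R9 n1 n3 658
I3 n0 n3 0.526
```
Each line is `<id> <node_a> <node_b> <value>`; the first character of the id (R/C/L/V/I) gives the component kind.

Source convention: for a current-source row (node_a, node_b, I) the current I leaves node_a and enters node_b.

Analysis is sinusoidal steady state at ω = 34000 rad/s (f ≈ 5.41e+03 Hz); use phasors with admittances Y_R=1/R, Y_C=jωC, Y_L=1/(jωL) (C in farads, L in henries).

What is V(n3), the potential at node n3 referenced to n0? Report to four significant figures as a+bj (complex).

1.339-0.4631j V

Element admittances at ω=34000 rad/s:
  Y(R1) = 0.0008475+0.000j S between n1,n3
  Y(C1) = 0.000+0.05406j S between n0,n2
  Y(R2) = 0.2457+0.000j S between n2,n0
  Y(R3) = 0.0003676+0.000j S between n1,n2
  Y(C2) = 0.000+0.07786j S between n3,n1
  Y(R4) = 0.2119+0.000j S between n3,n2
  Y(R5) = 0.6623+0.000j S between n0,n1
  I1: injects 0.0101 A into n2 (from n0)
  Y(C3) = 0.000+2.669j S between n0,n2
  Y(L1) = 0.000-0.001885j S between n2,n1
  I2: injects 0.19 A into n1 (from n3)
  Y(R6) = 0.0004405+0.000j S between n2,n3
  Y(R7) = 0.001908+0.000j S between n2,n0
  Y(L2) = 0.000-0.002698j S between n1,n2
  Y(R8) = 0.0006579+0.000j S between n1,n3
  Y(R9) = 0.001520+0.000j S between n1,n3
  I3: injects 0.526 A into n3 (from n0)
Assemble and solve the 3×3 MNA system:
  V(n1)=0.3576+0.1152j  V(n2)=-0.01787-0.1115j  V(n3)=1.339-0.4631j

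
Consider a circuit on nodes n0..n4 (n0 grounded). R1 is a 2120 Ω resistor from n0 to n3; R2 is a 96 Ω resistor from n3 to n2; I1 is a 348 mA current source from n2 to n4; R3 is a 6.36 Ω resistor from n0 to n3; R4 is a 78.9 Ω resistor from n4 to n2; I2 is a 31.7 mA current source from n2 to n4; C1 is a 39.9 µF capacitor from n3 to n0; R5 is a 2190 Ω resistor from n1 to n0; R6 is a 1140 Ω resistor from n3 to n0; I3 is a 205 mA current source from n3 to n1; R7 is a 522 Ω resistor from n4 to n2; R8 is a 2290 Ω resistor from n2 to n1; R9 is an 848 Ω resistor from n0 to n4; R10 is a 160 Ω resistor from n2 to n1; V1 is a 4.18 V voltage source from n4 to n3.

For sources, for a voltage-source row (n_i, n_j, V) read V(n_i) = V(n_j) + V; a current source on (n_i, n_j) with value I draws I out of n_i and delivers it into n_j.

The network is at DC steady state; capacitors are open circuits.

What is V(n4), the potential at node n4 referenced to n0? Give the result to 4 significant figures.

4.081 V

MNA unknowns: 4 node voltages V₁..V_4 plus 1 source current (V1)
R1: Y=0.0004717 on G[0,3]
R2: Y=0.01042 on G[3,2]
I1: z[2]−=0.348, z[4]+=0.348
R3: Y=0.1572 on G[0,3]
R4: Y=0.01267 on G[4,2]
I2: z[2]−=0.0317, z[4]+=0.0317
C1: Y=0.000 on G[3,0]
R5: Y=0.0004566 on G[1,0]
R6: Y=0.0008772 on G[3,0]
I3: z[3]−=0.205, z[1]+=0.205
R7: Y=0.001916 on G[4,2]
R8: Y=0.0004367 on G[2,1]
R9: Y=0.001179 on G[0,4]
R10: Y=0.006250 on G[2,1]
V1: row V4−V3=4.18, i_V1 at 4,3
solve → V1=23.94, V2=-5.084, V3=-0.09928, V4=4.081
aux → i_V1=0.2412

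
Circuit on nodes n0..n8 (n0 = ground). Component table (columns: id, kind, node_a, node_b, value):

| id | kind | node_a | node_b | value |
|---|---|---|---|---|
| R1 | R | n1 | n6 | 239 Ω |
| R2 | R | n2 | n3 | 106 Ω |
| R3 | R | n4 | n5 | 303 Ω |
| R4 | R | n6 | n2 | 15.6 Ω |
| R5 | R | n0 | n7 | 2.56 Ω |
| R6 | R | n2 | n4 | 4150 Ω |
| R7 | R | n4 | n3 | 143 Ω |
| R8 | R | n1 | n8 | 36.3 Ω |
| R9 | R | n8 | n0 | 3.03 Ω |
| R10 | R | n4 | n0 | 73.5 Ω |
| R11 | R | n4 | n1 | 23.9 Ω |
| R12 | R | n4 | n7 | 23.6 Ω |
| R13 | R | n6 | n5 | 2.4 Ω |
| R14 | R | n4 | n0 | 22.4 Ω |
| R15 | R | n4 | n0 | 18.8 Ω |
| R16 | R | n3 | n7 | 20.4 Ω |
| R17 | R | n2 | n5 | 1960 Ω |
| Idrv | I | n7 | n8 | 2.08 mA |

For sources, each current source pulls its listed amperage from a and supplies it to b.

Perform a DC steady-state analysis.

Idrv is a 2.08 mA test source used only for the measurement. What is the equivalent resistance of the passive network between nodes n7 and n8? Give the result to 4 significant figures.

Element admittances at DC:
  Y(R1) = 0.004184 S between n1,n6
  Y(R2) = 0.009434 S between n2,n3
  Y(R3) = 0.003300 S between n4,n5
  Y(R4) = 0.06410 S between n6,n2
  Y(R5) = 0.3906 S between n0,n7
  Y(R6) = 0.0002410 S between n2,n4
  Y(R7) = 0.006993 S between n4,n3
  Y(R8) = 0.02755 S between n1,n8
  Y(R9) = 0.3300 S between n8,n0
  Y(R10) = 0.01361 S between n4,n0
  Y(R11) = 0.04184 S between n4,n1
  Y(R12) = 0.04237 S between n4,n7
  Y(R13) = 0.4167 S between n6,n5
  Y(R14) = 0.04464 S between n4,n0
  Y(R15) = 0.05319 S between n4,n0
  Y(R16) = 0.04902 S between n3,n7
  Y(R17) = 0.0005102 S between n2,n5
  Idrv: injects 0.00208 A into n8 (from n7)
Assemble and solve the 8×8 MNA system:
  V(n1)=0.001661  V(n2)=-0.002068  V(n3)=-0.003973  V(n4)=-0.0008131  V(n5)=-0.001787  V(n6)=-0.001794  V(n7)=-0.004791  V(n8)=0.005945

R_eq = 5.161 Ω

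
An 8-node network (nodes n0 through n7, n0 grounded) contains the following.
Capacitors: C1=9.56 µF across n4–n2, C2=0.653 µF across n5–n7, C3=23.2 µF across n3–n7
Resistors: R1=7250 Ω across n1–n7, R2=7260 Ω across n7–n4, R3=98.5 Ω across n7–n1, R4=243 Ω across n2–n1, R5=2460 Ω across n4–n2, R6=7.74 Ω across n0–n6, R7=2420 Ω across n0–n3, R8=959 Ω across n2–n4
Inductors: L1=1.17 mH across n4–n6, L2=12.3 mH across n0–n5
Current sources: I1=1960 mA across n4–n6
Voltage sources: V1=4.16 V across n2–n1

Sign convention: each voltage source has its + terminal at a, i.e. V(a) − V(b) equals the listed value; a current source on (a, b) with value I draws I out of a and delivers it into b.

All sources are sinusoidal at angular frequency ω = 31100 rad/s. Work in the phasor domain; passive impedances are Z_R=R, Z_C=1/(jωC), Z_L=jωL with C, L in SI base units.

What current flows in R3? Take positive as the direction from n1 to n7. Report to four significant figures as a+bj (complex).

-0.1691-0.05859j A

Apply KCL at each of the 7 non-ground nodes and solve the resulting linear system.
Node n1: branches {R1, R3, R4, V1} → V_1 = -4.804-65.13j
Node n2: branches {C1, R4, R5, R8, V1} → V_2 = -0.6438-65.13j
Node n3: branches {R7, C3} → V_3 = 11.89-59.35j
Node n4: branches {C1, L1, I1, R2, R5, R8} → V_4 = -0.8463-64.55j
Node n5: branches {L2, C2} → V_5 = 13.61-68.13j
Node n6: branches {L1, I1, R6} → V_6 = 1.340+0.4652j
Node n7: branches {R1, R2, R3, C2, C3} → V_7 = 11.86-59.36j
Source currents: i(V1)=-0.1886-0.05938j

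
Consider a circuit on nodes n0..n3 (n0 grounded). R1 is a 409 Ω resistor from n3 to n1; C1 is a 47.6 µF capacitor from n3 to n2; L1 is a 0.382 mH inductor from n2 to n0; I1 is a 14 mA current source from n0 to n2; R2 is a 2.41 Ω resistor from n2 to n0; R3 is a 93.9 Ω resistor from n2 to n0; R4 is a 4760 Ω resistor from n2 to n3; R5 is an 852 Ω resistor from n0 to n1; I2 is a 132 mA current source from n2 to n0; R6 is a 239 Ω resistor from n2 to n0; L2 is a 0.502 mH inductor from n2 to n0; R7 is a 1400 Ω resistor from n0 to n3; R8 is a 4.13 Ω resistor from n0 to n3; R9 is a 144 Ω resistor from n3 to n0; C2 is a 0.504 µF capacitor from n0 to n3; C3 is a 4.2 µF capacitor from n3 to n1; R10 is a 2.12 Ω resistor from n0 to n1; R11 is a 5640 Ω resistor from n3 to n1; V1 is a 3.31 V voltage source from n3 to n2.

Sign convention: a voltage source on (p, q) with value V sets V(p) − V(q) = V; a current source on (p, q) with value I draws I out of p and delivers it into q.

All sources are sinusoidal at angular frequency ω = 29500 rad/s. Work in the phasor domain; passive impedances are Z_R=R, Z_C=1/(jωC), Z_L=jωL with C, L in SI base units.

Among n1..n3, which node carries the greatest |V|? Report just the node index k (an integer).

Element admittances at ω=29500 rad/s:
  Y(R1) = 0.002445+0.000j S between n3,n1
  Y(C1) = 0.000+1.404j S between n3,n2
  Y(L1) = 0.000-0.08874j S between n2,n0
  I1: injects 0.014 A into n2 (from n0)
  Y(R2) = 0.4149+0.000j S between n2,n0
  Y(R3) = 0.01065+0.000j S between n2,n0
  Y(R4) = 0.0002101+0.000j S between n2,n3
  Y(R5) = 0.001174+0.000j S between n0,n1
  I2: injects 0.132 A into n0 (from n2)
  Y(R6) = 0.004184+0.000j S between n2,n0
  Y(L2) = 0.000-0.06753j S between n2,n0
  Y(R7) = 0.0007143+0.000j S between n0,n3
  Y(R8) = 0.2421+0.000j S between n0,n3
  Y(R9) = 0.006944+0.000j S between n3,n0
  Y(C2) = 0.000+0.01487j S between n0,n3
  Y(C3) = 0.000+0.1239j S between n3,n1
  Y(R10) = 0.4717+0.000j S between n0,n1
  Y(R11) = 0.0001773+0.000j S between n3,n1
  V1: constraint V(n3)−V(n2) = 3.31
Assemble and solve the 4×4 MNA system:
  V(n1)=0.2870+0.4054j  V(n2)=-1.453-0.6569j  V(n3)=1.857-0.6569j
  i(V1)=-0.6100-4.703j

3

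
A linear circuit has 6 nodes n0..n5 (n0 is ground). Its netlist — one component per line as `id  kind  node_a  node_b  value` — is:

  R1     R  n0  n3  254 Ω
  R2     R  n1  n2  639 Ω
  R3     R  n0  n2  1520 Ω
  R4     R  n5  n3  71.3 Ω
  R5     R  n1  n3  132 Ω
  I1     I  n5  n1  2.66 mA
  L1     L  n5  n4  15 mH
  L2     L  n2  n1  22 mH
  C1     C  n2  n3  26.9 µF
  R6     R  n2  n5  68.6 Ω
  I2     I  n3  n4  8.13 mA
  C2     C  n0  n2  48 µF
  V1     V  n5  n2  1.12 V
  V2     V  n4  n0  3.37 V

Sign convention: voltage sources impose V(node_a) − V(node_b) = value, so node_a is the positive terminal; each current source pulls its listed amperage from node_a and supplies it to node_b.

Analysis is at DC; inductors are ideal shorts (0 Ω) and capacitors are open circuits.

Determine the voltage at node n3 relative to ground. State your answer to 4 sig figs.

2.200 V

MNA unknowns: 5 node voltages V₁..V_5 plus 4 source currents (L1, L2, V1, V2)
R1: Y=0.003937 on G[0,3]
R2: Y=0.001565 on G[1,2]
R3: Y=0.0006579 on G[0,2]
R4: Y=0.01403 on G[5,3]
R5: Y=0.007576 on G[1,3]
I1: z[5]−=0.00266, z[1]+=0.00266
L1: row V5−V4=0, i_L1 at 5,4
L2: row V2−V1=0, i_L2 at 2,1
C1: Y=0.000 on G[2,3]
R6: Y=0.01458 on G[2,5]
I2: z[3]−=0.00813, z[4]+=0.00813
C2: Y=0.000 on G[0,2]
V1: row V5−V2=1.12, i_V1 at 5,2
V2: row V4−V0=3.37, i_V2 at 4,0
solve → V1=2.250, V2=2.250, V3=2.200, V4=3.370, V5=3.370
aux → i_L1=-0.01827, i_L2=-0.002280, i_V1=-0.01713, i_V2=-0.01014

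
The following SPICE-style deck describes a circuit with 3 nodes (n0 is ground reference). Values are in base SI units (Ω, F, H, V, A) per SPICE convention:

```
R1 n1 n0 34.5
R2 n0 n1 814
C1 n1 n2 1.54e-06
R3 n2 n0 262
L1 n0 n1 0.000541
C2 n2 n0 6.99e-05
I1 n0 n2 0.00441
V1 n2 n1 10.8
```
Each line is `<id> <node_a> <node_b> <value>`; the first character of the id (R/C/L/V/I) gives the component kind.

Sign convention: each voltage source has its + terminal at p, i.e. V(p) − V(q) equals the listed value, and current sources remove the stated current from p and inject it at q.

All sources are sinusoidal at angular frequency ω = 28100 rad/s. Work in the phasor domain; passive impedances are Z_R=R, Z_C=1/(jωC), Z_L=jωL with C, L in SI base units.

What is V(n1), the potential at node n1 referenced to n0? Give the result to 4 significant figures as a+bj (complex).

-11.17-0.1809j V

MNA unknowns: 2 node voltages V₁..V_2 plus 1 source current (V1)
R1: Y=0.02899+0.000j on G[1,0]
R2: Y=0.001229+0.000j on G[0,1]
C1: Y=0.000+0.04327j on G[1,2]
R3: Y=0.003817+0.000j on G[2,0]
L1: Y=0.000-0.06578j on G[0,1]
C2: Y=0.000+1.964j on G[2,0]
I1: z[0]−=0.00441, z[2]+=0.00441
V1: row V2−V1=10.8, i_V1 at 2,1
solve → V1=-11.17-0.1809j, V2=-0.3710-0.1809j
aux → i_V1=-0.3494+0.2620j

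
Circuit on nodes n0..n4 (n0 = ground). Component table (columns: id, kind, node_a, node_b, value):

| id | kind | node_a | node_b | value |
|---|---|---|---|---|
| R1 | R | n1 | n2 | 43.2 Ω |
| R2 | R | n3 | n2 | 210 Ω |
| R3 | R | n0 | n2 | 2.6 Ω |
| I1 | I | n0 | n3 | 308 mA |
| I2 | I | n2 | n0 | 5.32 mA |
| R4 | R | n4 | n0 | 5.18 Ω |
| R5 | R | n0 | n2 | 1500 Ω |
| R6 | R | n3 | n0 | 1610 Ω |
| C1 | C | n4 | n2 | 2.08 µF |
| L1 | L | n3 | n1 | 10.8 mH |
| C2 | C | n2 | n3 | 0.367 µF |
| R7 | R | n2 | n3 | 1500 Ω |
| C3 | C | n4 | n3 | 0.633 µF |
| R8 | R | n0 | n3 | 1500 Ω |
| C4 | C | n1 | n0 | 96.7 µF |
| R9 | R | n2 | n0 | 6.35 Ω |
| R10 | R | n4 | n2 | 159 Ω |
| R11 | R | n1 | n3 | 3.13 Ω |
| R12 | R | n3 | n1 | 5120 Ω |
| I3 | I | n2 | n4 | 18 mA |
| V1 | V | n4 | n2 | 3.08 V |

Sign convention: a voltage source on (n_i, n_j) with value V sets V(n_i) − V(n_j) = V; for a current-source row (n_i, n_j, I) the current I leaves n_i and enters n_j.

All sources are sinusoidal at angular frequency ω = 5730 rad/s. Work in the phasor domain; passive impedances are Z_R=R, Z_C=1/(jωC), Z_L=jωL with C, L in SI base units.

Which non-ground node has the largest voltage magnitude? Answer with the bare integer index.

MNA unknowns: 4 node voltages V₁..V_4 plus 1 source current (V1)
R1: Y=0.02315+0.000j on G[1,2]
R2: Y=0.004762+0.000j on G[3,2]
R3: Y=0.3846+0.000j on G[0,2]
I1: z[0]−=0.308, z[3]+=0.308
I2: z[2]−=0.00532, z[0]+=0.00532
R4: Y=0.1931+0.000j on G[4,0]
R5: Y=0.0006667+0.000j on G[0,2]
R6: Y=0.0006211+0.000j on G[3,0]
C1: Y=0.000+0.01192j on G[4,2]
L1: Y=0.000-0.01616j on G[3,1]
C2: Y=0.000+0.002103j on G[2,3]
R7: Y=0.0006667+0.000j on G[2,3]
C3: Y=0.000+0.003627j on G[4,3]
R8: Y=0.0006667+0.000j on G[0,3]
C4: Y=0.000+0.5541j on G[1,0]
R9: Y=0.1575+0.000j on G[2,0]
R10: Y=0.006289+0.000j on G[4,2]
R11: Y=0.3195+0.000j on G[1,3]
R12: Y=0.0001953+0.000j on G[3,1]
I3: z[2]−=0.018, z[4]+=0.018
V1: row V4−V2=3.08, i_V1 at 4,2
solve → V1=0.02750-0.4990j, V2=-0.7741-0.01994j, V3=0.9474-0.4395j, V4=2.306-0.01994j
aux → i_V1=-0.4450-0.03779j

4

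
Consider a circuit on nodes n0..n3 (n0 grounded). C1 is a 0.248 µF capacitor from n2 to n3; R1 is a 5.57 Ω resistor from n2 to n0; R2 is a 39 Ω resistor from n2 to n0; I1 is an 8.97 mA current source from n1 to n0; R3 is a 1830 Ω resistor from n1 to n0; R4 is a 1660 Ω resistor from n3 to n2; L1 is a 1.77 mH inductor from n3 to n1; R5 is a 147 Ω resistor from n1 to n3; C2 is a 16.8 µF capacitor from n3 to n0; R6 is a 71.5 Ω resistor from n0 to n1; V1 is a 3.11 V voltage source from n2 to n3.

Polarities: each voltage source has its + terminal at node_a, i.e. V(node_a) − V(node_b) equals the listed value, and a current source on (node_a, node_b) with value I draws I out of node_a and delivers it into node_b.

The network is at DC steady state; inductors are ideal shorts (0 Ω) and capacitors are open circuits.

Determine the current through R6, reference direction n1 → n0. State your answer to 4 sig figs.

Element admittances at DC:
  Y(C1) = 0.000 S between n2,n3
  Y(R1) = 0.1795 S between n2,n0
  Y(R2) = 0.02564 S between n2,n0
  I1: injects 0.00897 A into n0 (from n1)
  Y(R3) = 0.0005464 S between n1,n0
  Y(R4) = 0.0006024 S between n3,n2
  L1: short n3↔n1 (DC inductor)
  Y(R5) = 0.006803 S between n1,n3
  Y(C2) = 0.000 S between n3,n0
  Y(R6) = 0.01399 S between n0,n1
  V1: constraint V(n2)−V(n3) = 3.11
Assemble and solve the 5×5 MNA system:
  V(n1)=-2.945  V(n2)=0.1649  V(n3)=-2.945
  i(L1)=-0.03383  i(V1)=-0.03570

-0.04119 A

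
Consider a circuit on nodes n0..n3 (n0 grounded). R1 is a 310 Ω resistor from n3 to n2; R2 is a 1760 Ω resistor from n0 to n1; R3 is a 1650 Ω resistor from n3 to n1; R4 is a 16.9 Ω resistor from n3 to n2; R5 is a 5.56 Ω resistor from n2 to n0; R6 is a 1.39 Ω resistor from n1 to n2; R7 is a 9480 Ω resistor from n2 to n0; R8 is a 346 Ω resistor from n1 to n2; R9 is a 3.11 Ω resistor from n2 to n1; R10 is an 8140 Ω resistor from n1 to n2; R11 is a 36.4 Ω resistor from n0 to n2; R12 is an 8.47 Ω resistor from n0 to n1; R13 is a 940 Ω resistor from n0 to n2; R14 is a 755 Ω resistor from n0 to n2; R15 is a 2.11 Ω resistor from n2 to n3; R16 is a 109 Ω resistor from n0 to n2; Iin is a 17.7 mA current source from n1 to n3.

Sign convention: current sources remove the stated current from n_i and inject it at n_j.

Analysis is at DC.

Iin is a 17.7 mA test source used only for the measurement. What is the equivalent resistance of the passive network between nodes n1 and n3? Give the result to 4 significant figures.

Element admittances at DC:
  Y(R1) = 0.003226 S between n3,n2
  Y(R2) = 0.0005682 S between n0,n1
  Y(R3) = 0.0006061 S between n3,n1
  Y(R4) = 0.05917 S between n3,n2
  Y(R5) = 0.1799 S between n2,n0
  Y(R6) = 0.7194 S between n1,n2
  Y(R7) = 0.0001055 S between n2,n0
  Y(R8) = 0.002890 S between n1,n2
  Y(R9) = 0.3215 S between n2,n1
  Y(R10) = 0.0001229 S between n1,n2
  Y(R11) = 0.02747 S between n0,n2
  Y(R12) = 0.1181 S between n0,n1
  Y(R13) = 0.001064 S between n0,n2
  Y(R14) = 0.001325 S between n0,n2
  Y(R15) = 0.4739 S between n2,n3
  Y(R16) = 0.009174 S between n0,n2
  Iin: injects 0.0177 A into n3 (from n1)
Assemble and solve the 3×3 MNA system:
  V(n1)=-0.01023  V(n2)=0.005539  V(n3)=0.03849

R_eq = 2.752 Ω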